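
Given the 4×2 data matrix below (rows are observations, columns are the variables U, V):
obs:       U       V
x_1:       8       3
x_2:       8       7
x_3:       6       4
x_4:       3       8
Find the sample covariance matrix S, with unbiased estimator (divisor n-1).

Step 1 — column means:
  mean(U) = (8 + 8 + 6 + 3) / 4 = 25/4 = 6.25
  mean(V) = (3 + 7 + 4 + 8) / 4 = 22/4 = 5.5

Step 2 — sample covariance S[i,j] = (1/(n-1)) · Σ_k (x_{k,i} - mean_i) · (x_{k,j} - mean_j), with n-1 = 3.
  S[U,U] = ((1.75)·(1.75) + (1.75)·(1.75) + (-0.25)·(-0.25) + (-3.25)·(-3.25)) / 3 = 16.75/3 = 5.5833
  S[U,V] = ((1.75)·(-2.5) + (1.75)·(1.5) + (-0.25)·(-1.5) + (-3.25)·(2.5)) / 3 = -9.5/3 = -3.1667
  S[V,V] = ((-2.5)·(-2.5) + (1.5)·(1.5) + (-1.5)·(-1.5) + (2.5)·(2.5)) / 3 = 17/3 = 5.6667

S is symmetric (S[j,i] = S[i,j]). Assembling:

S = [[5.5833, -3.1667],
 [-3.1667, 5.6667]]


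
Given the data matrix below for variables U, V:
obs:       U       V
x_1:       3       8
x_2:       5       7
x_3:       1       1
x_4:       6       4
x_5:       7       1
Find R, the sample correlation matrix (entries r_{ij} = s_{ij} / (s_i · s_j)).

Step 1 — column means:
  mean(U) = (3 + 5 + 1 + 6 + 7) / 5 = 22/5 = 4.4
  mean(V) = (8 + 7 + 1 + 4 + 1) / 5 = 21/5 = 4.2

Step 2 — sample variances and covariances s[i,j] = (1/(n-1)) · Σ_k (x_{k,i} - mean_i) · (x_{k,j} - mean_j), with n-1 = 4:
  s[U,U] = ((-1.4)·(-1.4) + (0.6)·(0.6) + (-3.4)·(-3.4) + (1.6)·(1.6) + (2.6)·(2.6)) / 4 = 23.2/4 = 5.8
  s[U,V] = ((-1.4)·(3.8) + (0.6)·(2.8) + (-3.4)·(-3.2) + (1.6)·(-0.2) + (2.6)·(-3.2)) / 4 = -1.4/4 = -0.35
  s[V,V] = ((3.8)·(3.8) + (2.8)·(2.8) + (-3.2)·(-3.2) + (-0.2)·(-0.2) + (-3.2)·(-3.2)) / 4 = 42.8/4 = 10.7
  Sample standard deviations s_i = √(s[i,i]):
  s(U) = √(5.8) = 2.4083
  s(V) = √(10.7) = 3.2711

Step 3 — r_{ij} = s_{ij} / (s_i · s_j):
  r[U,U] = 1 (diagonal).
  r[U,V] = -0.35 / (2.4083 · 3.2711) = -0.35 / 7.8778 = -0.0444
  r[V,V] = 1 (diagonal).

R is symmetric with unit diagonal. Assembling:

R = [[1, -0.0444],
 [-0.0444, 1]]


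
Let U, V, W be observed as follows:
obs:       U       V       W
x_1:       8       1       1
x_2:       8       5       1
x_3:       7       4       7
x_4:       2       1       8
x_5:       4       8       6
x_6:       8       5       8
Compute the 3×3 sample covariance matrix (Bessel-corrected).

Step 1 — column means:
  mean(U) = (8 + 8 + 7 + 2 + 4 + 8) / 6 = 37/6 = 6.1667
  mean(V) = (1 + 5 + 4 + 1 + 8 + 5) / 6 = 24/6 = 4
  mean(W) = (1 + 1 + 7 + 8 + 6 + 8) / 6 = 31/6 = 5.1667

Step 2 — sample covariance S[i,j] = (1/(n-1)) · Σ_k (x_{k,i} - mean_i) · (x_{k,j} - mean_j), with n-1 = 5.
  S[U,U] = ((1.8333)·(1.8333) + (1.8333)·(1.8333) + (0.8333)·(0.8333) + (-4.1667)·(-4.1667) + (-2.1667)·(-2.1667) + (1.8333)·(1.8333)) / 5 = 32.8333/5 = 6.5667
  S[U,V] = ((1.8333)·(-3) + (1.8333)·(1) + (0.8333)·(0) + (-4.1667)·(-3) + (-2.1667)·(4) + (1.8333)·(1)) / 5 = 2/5 = 0.4
  S[U,W] = ((1.8333)·(-4.1667) + (1.8333)·(-4.1667) + (0.8333)·(1.8333) + (-4.1667)·(2.8333) + (-2.1667)·(0.8333) + (1.8333)·(2.8333)) / 5 = -22.1667/5 = -4.4333
  S[V,V] = ((-3)·(-3) + (1)·(1) + (0)·(0) + (-3)·(-3) + (4)·(4) + (1)·(1)) / 5 = 36/5 = 7.2
  S[V,W] = ((-3)·(-4.1667) + (1)·(-4.1667) + (0)·(1.8333) + (-3)·(2.8333) + (4)·(0.8333) + (1)·(2.8333)) / 5 = 6/5 = 1.2
  S[W,W] = ((-4.1667)·(-4.1667) + (-4.1667)·(-4.1667) + (1.8333)·(1.8333) + (2.8333)·(2.8333) + (0.8333)·(0.8333) + (2.8333)·(2.8333)) / 5 = 54.8333/5 = 10.9667

S is symmetric (S[j,i] = S[i,j]). Assembling:

S = [[6.5667, 0.4, -4.4333],
 [0.4, 7.2, 1.2],
 [-4.4333, 1.2, 10.9667]]


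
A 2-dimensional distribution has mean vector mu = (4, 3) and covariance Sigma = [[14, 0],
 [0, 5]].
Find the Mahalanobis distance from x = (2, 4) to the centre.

Step 1 — centre the observation: (x - mu) = (-2, 1).

Step 2 — invert Sigma. det(Sigma) = 14·5 - (0)² = 70.
  Sigma^{-1} = (1/det) · [[d, -b], [-b, a]] = [[0.0714, 0],
 [0, 0.2]].

Step 3 — form the quadratic (x - mu)^T · Sigma^{-1} · (x - mu):
  Sigma^{-1} · (x - mu) = (-0.1429, 0.2).
  (x - mu)^T · [Sigma^{-1} · (x - mu)] = (-2)·(-0.1429) + (1)·(0.2) = 0.4857.

Step 4 — take square root: d = √(0.4857) ≈ 0.6969.

d(x, mu) = √(0.4857) ≈ 0.6969


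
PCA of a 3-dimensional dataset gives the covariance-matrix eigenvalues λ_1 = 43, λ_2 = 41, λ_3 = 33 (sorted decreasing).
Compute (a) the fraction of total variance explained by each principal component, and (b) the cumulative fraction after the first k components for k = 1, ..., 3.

Step 1 — total variance = trace(Sigma) = Σ λ_i = 43 + 41 + 33 = 117.

Step 2 — fraction explained by component i = λ_i / Σ λ:
  PC1: 43/117 = 0.3675
  PC2: 41/117 = 0.3504
  PC3: 33/117 = 0.2821

Step 3 — cumulative fraction after k components = (λ_1 + ... + λ_k) / Σ λ:
  k = 1: 43/117 = 0.3675
  k = 2: (43 + 41)/117 = 84/117 = 0.7179
  k = 3: (43 + 41 + 33)/117 = 117/117 = 1

Summary (fraction, with percent):

explained: PC1 0.3675 (36.75%), PC2 0.3504 (35.04%), PC3 0.2821 (28.21%);  cumulative: 0.3675, 0.7179, 1


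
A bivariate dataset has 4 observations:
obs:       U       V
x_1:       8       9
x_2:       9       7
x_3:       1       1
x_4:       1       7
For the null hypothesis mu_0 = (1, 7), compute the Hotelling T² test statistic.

Step 1 — sample mean vector:
  mean(U) = (8 + 9 + 1 + 1) / 4 = 19/4 = 4.75
  mean(V) = (9 + 7 + 1 + 7) / 4 = 24/4 = 6
  x̄ = (4.75, 6),  deviation x̄ - mu_0 = (4.75, 6) - (1, 7) = (3.75, -1).

Step 2 — sample covariance matrix, S[i,j] = (1/(n-1)) · Σ_k (x_{k,i} - mean_i) · (x_{k,j} - mean_j), divisor n-1 = 3:
  S[U,U] = ((3.25)·(3.25) + (4.25)·(4.25) + (-3.75)·(-3.75) + (-3.75)·(-3.75)) / 3 = 56.75/3 = 18.9167
  S[U,V] = ((3.25)·(3) + (4.25)·(1) + (-3.75)·(-5) + (-3.75)·(1)) / 3 = 29/3 = 9.6667
  S[V,V] = ((3)·(3) + (1)·(1) + (-5)·(-5) + (1)·(1)) / 3 = 36/3 = 12
  S = [[18.9167, 9.6667],
 [9.6667, 12]].

Step 3 — invert S. det(S) = 18.9167·12 - (9.6667)² = 133.5556.
  S^{-1} = (1/det) · [[d, -b], [-b, a]] = [[0.0899, -0.0724],
 [-0.0724, 0.1416]].

Step 4 — quadratic form (x̄ - mu_0)^T · S^{-1} · (x̄ - mu_0):
  S^{-1} · (x̄ - mu_0) = (0.4093, -0.4131),
  (x̄ - mu_0)^T · [...] = (3.75)·(0.4093) + (-1)·(-0.4131) = 1.948.

Step 5 — scale by n: T² = 4 · 1.948 = 7.792.

T² ≈ 7.792


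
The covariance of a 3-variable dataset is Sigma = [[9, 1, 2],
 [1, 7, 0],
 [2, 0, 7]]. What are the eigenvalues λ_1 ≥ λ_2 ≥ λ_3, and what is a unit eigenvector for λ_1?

Step 1 — characteristic polynomial p(λ) = det(λI - Sigma) = λ³ - tr·λ² + c_1·λ - det, where tr = trace, c_1 = sum of the principal 2×2 minors, det = det(Sigma):
  tr = 9 + 7 + 7 = 23,
  c_1 = (9·7 - (1)²) + (9·7 - (2)²) + (7·7 - (0)²) = 62 + 59 + 49 = 170,
  det = 9·(7·7 - (0)²) - (1)·((1)·7 - (0)·(2)) + (2)·((1)·(0) - 7·(2)) = 9·(49) - (1)·(7) + (2)·(-14) = 406.
  So p(λ) = λ³ - 23λ² + 170λ - 406.
Step 2 — look for an integer root (rational root theorem: any rational root is an integer divisor of 406). Testing λ = 7:
  p(7) = 343 - 1127 + 1190 - 406 = 0  ✓
  Dividing out (λ - 7): p(λ) = (λ - 7)(λ² - 16λ + 58).
Step 3 — remaining eigenvalues from the quadratic λ² - 16λ + 58 = 0:
  Δ = 16² - 4·58 = 256 - 232 = 24,  λ = (16 ± √24)/2 = (16 ± 4.899)/2 ≈ 10.4495 or 5.5505.
  Sorted: λ_1 = 10.4495,  λ_2 = 7,  λ_3 = 5.5505  (check: sum = 23 = tr ✓).

Step 4 — unit eigenvector for λ_1 ≈ 10.4495: v spans the null space of (Sigma - λ_1 I), whose rows are
  r_1 = (-1.4495, 1, 2),  r_2 = (1, -3.4495, 0),  r_3 = (2, 0, -3.4495).
  v is orthogonal to every row, so take v ∝ r_1 × r_2 = ((1)·(0) - (2)·(-3.4495), (2)·(1) - (-1.4495)·(0), (-1.4495)·(-3.4495) - (1)·(1)) ≈ (6.899, 2, 4).
  Let u = (6.899, 2, 4).
  ||u|| = √((6.899)² + (2)² + (4)²) = √(67.5959) ≈ 8.2217,  v_1 = u/||u|| ≈ (0.8391, 0.2433, 0.4865) (||v_1|| = 1).

λ_1 = 10.4495,  λ_2 = 7,  λ_3 = 5.5505;  v_1 ≈ (0.8391, 0.2433, 0.4865)


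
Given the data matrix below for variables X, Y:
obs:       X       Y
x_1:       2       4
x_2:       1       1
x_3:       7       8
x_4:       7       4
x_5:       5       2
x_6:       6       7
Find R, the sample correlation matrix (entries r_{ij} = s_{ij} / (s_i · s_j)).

Step 1 — column means:
  mean(X) = (2 + 1 + 7 + 7 + 5 + 6) / 6 = 28/6 = 4.6667
  mean(Y) = (4 + 1 + 8 + 4 + 2 + 7) / 6 = 26/6 = 4.3333

Step 2 — sample variances and covariances s[i,j] = (1/(n-1)) · Σ_k (x_{k,i} - mean_i) · (x_{k,j} - mean_j), with n-1 = 5:
  s[X,X] = ((-2.6667)·(-2.6667) + (-3.6667)·(-3.6667) + (2.3333)·(2.3333) + (2.3333)·(2.3333) + (0.3333)·(0.3333) + (1.3333)·(1.3333)) / 5 = 33.3333/5 = 6.6667
  s[X,Y] = ((-2.6667)·(-0.3333) + (-3.6667)·(-3.3333) + (2.3333)·(3.6667) + (2.3333)·(-0.3333) + (0.3333)·(-2.3333) + (1.3333)·(2.6667)) / 5 = 23.6667/5 = 4.7333
  s[Y,Y] = ((-0.3333)·(-0.3333) + (-3.3333)·(-3.3333) + (3.6667)·(3.6667) + (-0.3333)·(-0.3333) + (-2.3333)·(-2.3333) + (2.6667)·(2.6667)) / 5 = 37.3333/5 = 7.4667
  Sample standard deviations s_i = √(s[i,i]):
  s(X) = √(6.6667) = 2.582
  s(Y) = √(7.4667) = 2.7325

Step 3 — r_{ij} = s_{ij} / (s_i · s_j):
  r[X,X] = 1 (diagonal).
  r[X,Y] = 4.7333 / (2.582 · 2.7325) = 4.7333 / 7.0553 = 0.6709
  r[Y,Y] = 1 (diagonal).

R is symmetric with unit diagonal. Assembling:

R = [[1, 0.6709],
 [0.6709, 1]]


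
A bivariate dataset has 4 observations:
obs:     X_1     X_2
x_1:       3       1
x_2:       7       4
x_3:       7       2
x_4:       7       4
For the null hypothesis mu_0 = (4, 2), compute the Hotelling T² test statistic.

Step 1 — sample mean vector:
  mean(X_1) = (3 + 7 + 7 + 7) / 4 = 24/4 = 6
  mean(X_2) = (1 + 4 + 2 + 4) / 4 = 11/4 = 2.75
  x̄ = (6, 2.75),  deviation x̄ - mu_0 = (6, 2.75) - (4, 2) = (2, 0.75).

Step 2 — sample covariance matrix, S[i,j] = (1/(n-1)) · Σ_k (x_{k,i} - mean_i) · (x_{k,j} - mean_j), divisor n-1 = 3:
  S[X_1,X_1] = ((-3)·(-3) + (1)·(1) + (1)·(1) + (1)·(1)) / 3 = 12/3 = 4
  S[X_1,X_2] = ((-3)·(-1.75) + (1)·(1.25) + (1)·(-0.75) + (1)·(1.25)) / 3 = 7/3 = 2.3333
  S[X_2,X_2] = ((-1.75)·(-1.75) + (1.25)·(1.25) + (-0.75)·(-0.75) + (1.25)·(1.25)) / 3 = 6.75/3 = 2.25
  S = [[4, 2.3333],
 [2.3333, 2.25]].

Step 3 — invert S. det(S) = 4·2.25 - (2.3333)² = 3.5556.
  S^{-1} = (1/det) · [[d, -b], [-b, a]] = [[0.6328, -0.6562],
 [-0.6562, 1.125]].

Step 4 — quadratic form (x̄ - mu_0)^T · S^{-1} · (x̄ - mu_0):
  S^{-1} · (x̄ - mu_0) = (0.7734, -0.4687),
  (x̄ - mu_0)^T · [...] = (2)·(0.7734) + (0.75)·(-0.4687) = 1.1953.

Step 5 — scale by n: T² = 4 · 1.1953 = 4.7812.

T² ≈ 4.7812


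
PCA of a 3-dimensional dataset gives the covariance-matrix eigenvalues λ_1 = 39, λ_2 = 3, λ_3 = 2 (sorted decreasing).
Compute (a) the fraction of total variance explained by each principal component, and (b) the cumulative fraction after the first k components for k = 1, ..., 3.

Step 1 — total variance = trace(Sigma) = Σ λ_i = 39 + 3 + 2 = 44.

Step 2 — fraction explained by component i = λ_i / Σ λ:
  PC1: 39/44 = 0.8864
  PC2: 3/44 = 0.0682
  PC3: 2/44 = 0.0455

Step 3 — cumulative fraction after k components = (λ_1 + ... + λ_k) / Σ λ:
  k = 1: 39/44 = 0.8864
  k = 2: (39 + 3)/44 = 42/44 = 0.9545
  k = 3: (39 + 3 + 2)/44 = 44/44 = 1

Summary (fraction, with percent):

explained: PC1 0.8864 (88.64%), PC2 0.0682 (6.82%), PC3 0.0455 (4.55%);  cumulative: 0.8864, 0.9545, 1


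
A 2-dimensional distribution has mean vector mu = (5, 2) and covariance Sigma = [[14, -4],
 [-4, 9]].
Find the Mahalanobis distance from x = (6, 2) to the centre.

Step 1 — centre the observation: (x - mu) = (1, 0).

Step 2 — invert Sigma. det(Sigma) = 14·9 - (-4)² = 110.
  Sigma^{-1} = (1/det) · [[d, -b], [-b, a]] = [[0.0818, 0.0364],
 [0.0364, 0.1273]].

Step 3 — form the quadratic (x - mu)^T · Sigma^{-1} · (x - mu):
  Sigma^{-1} · (x - mu) = (0.0818, 0.0364).
  (x - mu)^T · [Sigma^{-1} · (x - mu)] = (1)·(0.0818) + (0)·(0.0364) = 0.0818.

Step 4 — take square root: d = √(0.0818) ≈ 0.286.

d(x, mu) = √(0.0818) ≈ 0.286


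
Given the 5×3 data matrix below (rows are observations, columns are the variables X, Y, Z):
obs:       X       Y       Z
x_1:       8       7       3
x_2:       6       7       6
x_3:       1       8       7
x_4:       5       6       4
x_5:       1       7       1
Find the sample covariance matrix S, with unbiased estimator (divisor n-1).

Step 1 — column means:
  mean(X) = (8 + 6 + 1 + 5 + 1) / 5 = 21/5 = 4.2
  mean(Y) = (7 + 7 + 8 + 6 + 7) / 5 = 35/5 = 7
  mean(Z) = (3 + 6 + 7 + 4 + 1) / 5 = 21/5 = 4.2

Step 2 — sample covariance S[i,j] = (1/(n-1)) · Σ_k (x_{k,i} - mean_i) · (x_{k,j} - mean_j), with n-1 = 4.
  S[X,X] = ((3.8)·(3.8) + (1.8)·(1.8) + (-3.2)·(-3.2) + (0.8)·(0.8) + (-3.2)·(-3.2)) / 4 = 38.8/4 = 9.7
  S[X,Y] = ((3.8)·(0) + (1.8)·(0) + (-3.2)·(1) + (0.8)·(-1) + (-3.2)·(0)) / 4 = -4/4 = -1
  S[X,Z] = ((3.8)·(-1.2) + (1.8)·(1.8) + (-3.2)·(2.8) + (0.8)·(-0.2) + (-3.2)·(-3.2)) / 4 = -0.2/4 = -0.05
  S[Y,Y] = ((0)·(0) + (0)·(0) + (1)·(1) + (-1)·(-1) + (0)·(0)) / 4 = 2/4 = 0.5
  S[Y,Z] = ((0)·(-1.2) + (0)·(1.8) + (1)·(2.8) + (-1)·(-0.2) + (0)·(-3.2)) / 4 = 3/4 = 0.75
  S[Z,Z] = ((-1.2)·(-1.2) + (1.8)·(1.8) + (2.8)·(2.8) + (-0.2)·(-0.2) + (-3.2)·(-3.2)) / 4 = 22.8/4 = 5.7

S is symmetric (S[j,i] = S[i,j]). Assembling:

S = [[9.7, -1, -0.05],
 [-1, 0.5, 0.75],
 [-0.05, 0.75, 5.7]]


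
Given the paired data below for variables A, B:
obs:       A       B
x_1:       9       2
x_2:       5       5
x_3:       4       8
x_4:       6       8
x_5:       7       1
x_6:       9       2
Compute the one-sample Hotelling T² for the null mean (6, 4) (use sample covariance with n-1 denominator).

Step 1 — sample mean vector:
  mean(A) = (9 + 5 + 4 + 6 + 7 + 9) / 6 = 40/6 = 6.6667
  mean(B) = (2 + 5 + 8 + 8 + 1 + 2) / 6 = 26/6 = 4.3333
  x̄ = (6.6667, 4.3333),  deviation x̄ - mu_0 = (6.6667, 4.3333) - (6, 4) = (0.6667, 0.3333).

Step 2 — sample covariance matrix, S[i,j] = (1/(n-1)) · Σ_k (x_{k,i} - mean_i) · (x_{k,j} - mean_j), divisor n-1 = 5:
  S[A,A] = ((2.3333)·(2.3333) + (-1.6667)·(-1.6667) + (-2.6667)·(-2.6667) + (-0.6667)·(-0.6667) + (0.3333)·(0.3333) + (2.3333)·(2.3333)) / 5 = 21.3333/5 = 4.2667
  S[A,B] = ((2.3333)·(-2.3333) + (-1.6667)·(0.6667) + (-2.6667)·(3.6667) + (-0.6667)·(3.6667) + (0.3333)·(-3.3333) + (2.3333)·(-2.3333)) / 5 = -25.3333/5 = -5.0667
  S[B,B] = ((-2.3333)·(-2.3333) + (0.6667)·(0.6667) + (3.6667)·(3.6667) + (3.6667)·(3.6667) + (-3.3333)·(-3.3333) + (-2.3333)·(-2.3333)) / 5 = 49.3333/5 = 9.8667
  S = [[4.2667, -5.0667],
 [-5.0667, 9.8667]].

Step 3 — invert S. det(S) = 4.2667·9.8667 - (-5.0667)² = 16.4267.
  S^{-1} = (1/det) · [[d, -b], [-b, a]] = [[0.6006, 0.3084],
 [0.3084, 0.2597]].

Step 4 — quadratic form (x̄ - mu_0)^T · S^{-1} · (x̄ - mu_0):
  S^{-1} · (x̄ - mu_0) = (0.5032, 0.2922),
  (x̄ - mu_0)^T · [...] = (0.6667)·(0.5032) + (0.3333)·(0.2922) = 0.4329.

Step 5 — scale by n: T² = 6 · 0.4329 = 2.5974.

T² ≈ 2.5974


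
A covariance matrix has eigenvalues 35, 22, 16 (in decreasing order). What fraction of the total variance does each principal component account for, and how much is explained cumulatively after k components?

Step 1 — total variance = trace(Sigma) = Σ λ_i = 35 + 22 + 16 = 73.

Step 2 — fraction explained by component i = λ_i / Σ λ:
  PC1: 35/73 = 0.4795
  PC2: 22/73 = 0.3014
  PC3: 16/73 = 0.2192

Step 3 — cumulative fraction after k components = (λ_1 + ... + λ_k) / Σ λ:
  k = 1: 35/73 = 0.4795
  k = 2: (35 + 22)/73 = 57/73 = 0.7808
  k = 3: (35 + 22 + 16)/73 = 73/73 = 1

Summary (fraction, with percent):

explained: PC1 0.4795 (47.95%), PC2 0.3014 (30.14%), PC3 0.2192 (21.92%);  cumulative: 0.4795, 0.7808, 1


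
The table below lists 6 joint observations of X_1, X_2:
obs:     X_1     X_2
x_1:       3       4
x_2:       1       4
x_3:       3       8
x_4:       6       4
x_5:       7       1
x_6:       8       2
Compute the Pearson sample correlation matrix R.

Step 1 — column means:
  mean(X_1) = (3 + 1 + 3 + 6 + 7 + 8) / 6 = 28/6 = 4.6667
  mean(X_2) = (4 + 4 + 8 + 4 + 1 + 2) / 6 = 23/6 = 3.8333

Step 2 — sample variances and covariances s[i,j] = (1/(n-1)) · Σ_k (x_{k,i} - mean_i) · (x_{k,j} - mean_j), with n-1 = 5:
  s[X_1,X_1] = ((-1.6667)·(-1.6667) + (-3.6667)·(-3.6667) + (-1.6667)·(-1.6667) + (1.3333)·(1.3333) + (2.3333)·(2.3333) + (3.3333)·(3.3333)) / 5 = 37.3333/5 = 7.4667
  s[X_1,X_2] = ((-1.6667)·(0.1667) + (-3.6667)·(0.1667) + (-1.6667)·(4.1667) + (1.3333)·(0.1667) + (2.3333)·(-2.8333) + (3.3333)·(-1.8333)) / 5 = -20.3333/5 = -4.0667
  s[X_2,X_2] = ((0.1667)·(0.1667) + (0.1667)·(0.1667) + (4.1667)·(4.1667) + (0.1667)·(0.1667) + (-2.8333)·(-2.8333) + (-1.8333)·(-1.8333)) / 5 = 28.8333/5 = 5.7667
  Sample standard deviations s_i = √(s[i,i]):
  s(X_1) = √(7.4667) = 2.7325
  s(X_2) = √(5.7667) = 2.4014

Step 3 — r_{ij} = s_{ij} / (s_i · s_j):
  r[X_1,X_1] = 1 (diagonal).
  r[X_1,X_2] = -4.0667 / (2.7325 · 2.4014) = -4.0667 / 6.5618 = -0.6197
  r[X_2,X_2] = 1 (diagonal).

R is symmetric with unit diagonal. Assembling:

R = [[1, -0.6197],
 [-0.6197, 1]]


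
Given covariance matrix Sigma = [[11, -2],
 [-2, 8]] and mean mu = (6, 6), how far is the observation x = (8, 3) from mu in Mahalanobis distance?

Step 1 — centre the observation: (x - mu) = (2, -3).

Step 2 — invert Sigma. det(Sigma) = 11·8 - (-2)² = 84.
  Sigma^{-1} = (1/det) · [[d, -b], [-b, a]] = [[0.0952, 0.0238],
 [0.0238, 0.131]].

Step 3 — form the quadratic (x - mu)^T · Sigma^{-1} · (x - mu):
  Sigma^{-1} · (x - mu) = (0.119, -0.3452).
  (x - mu)^T · [Sigma^{-1} · (x - mu)] = (2)·(0.119) + (-3)·(-0.3452) = 1.2738.

Step 4 — take square root: d = √(1.2738) ≈ 1.1286.

d(x, mu) = √(1.2738) ≈ 1.1286


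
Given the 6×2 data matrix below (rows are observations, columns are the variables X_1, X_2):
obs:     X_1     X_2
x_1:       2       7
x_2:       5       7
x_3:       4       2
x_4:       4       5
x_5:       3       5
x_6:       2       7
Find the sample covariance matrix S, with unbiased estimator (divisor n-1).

Step 1 — column means:
  mean(X_1) = (2 + 5 + 4 + 4 + 3 + 2) / 6 = 20/6 = 3.3333
  mean(X_2) = (7 + 7 + 2 + 5 + 5 + 7) / 6 = 33/6 = 5.5

Step 2 — sample covariance S[i,j] = (1/(n-1)) · Σ_k (x_{k,i} - mean_i) · (x_{k,j} - mean_j), with n-1 = 5.
  S[X_1,X_1] = ((-1.3333)·(-1.3333) + (1.6667)·(1.6667) + (0.6667)·(0.6667) + (0.6667)·(0.6667) + (-0.3333)·(-0.3333) + (-1.3333)·(-1.3333)) / 5 = 7.3333/5 = 1.4667
  S[X_1,X_2] = ((-1.3333)·(1.5) + (1.6667)·(1.5) + (0.6667)·(-3.5) + (0.6667)·(-0.5) + (-0.3333)·(-0.5) + (-1.3333)·(1.5)) / 5 = -4/5 = -0.8
  S[X_2,X_2] = ((1.5)·(1.5) + (1.5)·(1.5) + (-3.5)·(-3.5) + (-0.5)·(-0.5) + (-0.5)·(-0.5) + (1.5)·(1.5)) / 5 = 19.5/5 = 3.9

S is symmetric (S[j,i] = S[i,j]). Assembling:

S = [[1.4667, -0.8],
 [-0.8, 3.9]]


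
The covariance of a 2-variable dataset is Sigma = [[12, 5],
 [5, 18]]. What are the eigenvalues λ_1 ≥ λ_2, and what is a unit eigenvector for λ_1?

Step 1 — characteristic polynomial of 2×2 Sigma:
  det(Sigma - λI) = λ² - trace · λ + det = 0.
  trace = 12 + 18 = 30, det = 12·18 - (5)² = 191.
Step 2 — discriminant:
  Δ = trace² - 4·det = 900 - 764 = 136.
Step 3 — eigenvalues:
  λ = (trace ± √Δ)/2 = (30 ± 11.6619)/2,
  λ_1 = 20.831,  λ_2 = 9.169.

Step 4 — unit eigenvector for λ_1: solve (Sigma - λ_1 I)v = 0. First row:
  (12 - 20.831)·v_x + (5)·v_y = 0, i.e. (-8.831)·v_x + (5)·v_y = 0,
  so v ∝ (b, λ_1 - a) = (5, 8.831) = u.
  ||u|| = √((5)² + (8.831)²) = √(102.9857) ≈ 10.1482,
  v_1 = u/||u|| ≈ (0.4927, 0.8702) (||v_1|| = 1).

λ_1 = 20.831,  λ_2 = 9.169;  v_1 ≈ (0.4927, 0.8702)


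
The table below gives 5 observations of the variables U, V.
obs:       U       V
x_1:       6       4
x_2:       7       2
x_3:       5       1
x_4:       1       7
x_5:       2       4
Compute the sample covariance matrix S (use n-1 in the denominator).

Step 1 — column means:
  mean(U) = (6 + 7 + 5 + 1 + 2) / 5 = 21/5 = 4.2
  mean(V) = (4 + 2 + 1 + 7 + 4) / 5 = 18/5 = 3.6

Step 2 — sample covariance S[i,j] = (1/(n-1)) · Σ_k (x_{k,i} - mean_i) · (x_{k,j} - mean_j), with n-1 = 4.
  S[U,U] = ((1.8)·(1.8) + (2.8)·(2.8) + (0.8)·(0.8) + (-3.2)·(-3.2) + (-2.2)·(-2.2)) / 4 = 26.8/4 = 6.7
  S[U,V] = ((1.8)·(0.4) + (2.8)·(-1.6) + (0.8)·(-2.6) + (-3.2)·(3.4) + (-2.2)·(0.4)) / 4 = -17.6/4 = -4.4
  S[V,V] = ((0.4)·(0.4) + (-1.6)·(-1.6) + (-2.6)·(-2.6) + (3.4)·(3.4) + (0.4)·(0.4)) / 4 = 21.2/4 = 5.3

S is symmetric (S[j,i] = S[i,j]). Assembling:

S = [[6.7, -4.4],
 [-4.4, 5.3]]


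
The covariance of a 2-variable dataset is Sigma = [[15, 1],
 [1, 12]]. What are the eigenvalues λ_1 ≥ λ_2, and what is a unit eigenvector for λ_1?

Step 1 — characteristic polynomial of 2×2 Sigma:
  det(Sigma - λI) = λ² - trace · λ + det = 0.
  trace = 15 + 12 = 27, det = 15·12 - (1)² = 179.
Step 2 — discriminant:
  Δ = trace² - 4·det = 729 - 716 = 13.
Step 3 — eigenvalues:
  λ = (trace ± √Δ)/2 = (27 ± 3.6056)/2,
  λ_1 = 15.3028,  λ_2 = 11.6972.

Step 4 — unit eigenvector for λ_1: solve (Sigma - λ_1 I)v = 0. First row:
  (15 - 15.3028)·v_x + (1)·v_y = 0, i.e. (-0.3028)·v_x + (1)·v_y = 0,
  so v ∝ (b, λ_1 - a) = (1, 0.3028) = u.
  ||u|| = √((1)² + (0.3028)²) = √(1.0917) ≈ 1.0448,
  v_1 = u/||u|| ≈ (0.9571, 0.2898) (||v_1|| = 1).

λ_1 = 15.3028,  λ_2 = 11.6972;  v_1 ≈ (0.9571, 0.2898)


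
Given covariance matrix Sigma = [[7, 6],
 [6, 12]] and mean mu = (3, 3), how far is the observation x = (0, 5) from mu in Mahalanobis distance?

Step 1 — centre the observation: (x - mu) = (-3, 2).

Step 2 — invert Sigma. det(Sigma) = 7·12 - (6)² = 48.
  Sigma^{-1} = (1/det) · [[d, -b], [-b, a]] = [[0.25, -0.125],
 [-0.125, 0.1458]].

Step 3 — form the quadratic (x - mu)^T · Sigma^{-1} · (x - mu):
  Sigma^{-1} · (x - mu) = (-1, 0.6667).
  (x - mu)^T · [Sigma^{-1} · (x - mu)] = (-3)·(-1) + (2)·(0.6667) = 4.3333.

Step 4 — take square root: d = √(4.3333) ≈ 2.0817.

d(x, mu) = √(4.3333) ≈ 2.0817


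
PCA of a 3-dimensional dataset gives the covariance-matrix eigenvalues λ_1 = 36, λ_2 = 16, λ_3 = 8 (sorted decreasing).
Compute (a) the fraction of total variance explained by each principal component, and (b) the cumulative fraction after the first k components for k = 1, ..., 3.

Step 1 — total variance = trace(Sigma) = Σ λ_i = 36 + 16 + 8 = 60.

Step 2 — fraction explained by component i = λ_i / Σ λ:
  PC1: 36/60 = 0.6
  PC2: 16/60 = 0.2667
  PC3: 8/60 = 0.1333

Step 3 — cumulative fraction after k components = (λ_1 + ... + λ_k) / Σ λ:
  k = 1: 36/60 = 0.6
  k = 2: (36 + 16)/60 = 52/60 = 0.8667
  k = 3: (36 + 16 + 8)/60 = 60/60 = 1

Summary (fraction, with percent):

explained: PC1 0.6 (60%), PC2 0.2667 (26.67%), PC3 0.1333 (13.33%);  cumulative: 0.6, 0.8667, 1


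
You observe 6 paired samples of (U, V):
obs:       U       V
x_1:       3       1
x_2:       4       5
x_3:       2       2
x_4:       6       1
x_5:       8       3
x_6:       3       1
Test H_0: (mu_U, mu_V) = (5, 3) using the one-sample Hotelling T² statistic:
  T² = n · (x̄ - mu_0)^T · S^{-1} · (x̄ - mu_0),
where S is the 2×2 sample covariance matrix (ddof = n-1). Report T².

Step 1 — sample mean vector:
  mean(U) = (3 + 4 + 2 + 6 + 8 + 3) / 6 = 26/6 = 4.3333
  mean(V) = (1 + 5 + 2 + 1 + 3 + 1) / 6 = 13/6 = 2.1667
  x̄ = (4.3333, 2.1667),  deviation x̄ - mu_0 = (4.3333, 2.1667) - (5, 3) = (-0.6667, -0.8333).

Step 2 — sample covariance matrix, S[i,j] = (1/(n-1)) · Σ_k (x_{k,i} - mean_i) · (x_{k,j} - mean_j), divisor n-1 = 5:
  S[U,U] = ((-1.3333)·(-1.3333) + (-0.3333)·(-0.3333) + (-2.3333)·(-2.3333) + (1.6667)·(1.6667) + (3.6667)·(3.6667) + (-1.3333)·(-1.3333)) / 5 = 25.3333/5 = 5.0667
  S[U,V] = ((-1.3333)·(-1.1667) + (-0.3333)·(2.8333) + (-2.3333)·(-0.1667) + (1.6667)·(-1.1667) + (3.6667)·(0.8333) + (-1.3333)·(-1.1667)) / 5 = 3.6667/5 = 0.7333
  S[V,V] = ((-1.1667)·(-1.1667) + (2.8333)·(2.8333) + (-0.1667)·(-0.1667) + (-1.1667)·(-1.1667) + (0.8333)·(0.8333) + (-1.1667)·(-1.1667)) / 5 = 12.8333/5 = 2.5667
  S = [[5.0667, 0.7333],
 [0.7333, 2.5667]].

Step 3 — invert S. det(S) = 5.0667·2.5667 - (0.7333)² = 12.4667.
  S^{-1} = (1/det) · [[d, -b], [-b, a]] = [[0.2059, -0.0588],
 [-0.0588, 0.4064]].

Step 4 — quadratic form (x̄ - mu_0)^T · S^{-1} · (x̄ - mu_0):
  S^{-1} · (x̄ - mu_0) = (-0.0882, -0.2995),
  (x̄ - mu_0)^T · [...] = (-0.6667)·(-0.0882) + (-0.8333)·(-0.2995) = 0.3084.

Step 5 — scale by n: T² = 6 · 0.3084 = 1.8503.

T² ≈ 1.8503


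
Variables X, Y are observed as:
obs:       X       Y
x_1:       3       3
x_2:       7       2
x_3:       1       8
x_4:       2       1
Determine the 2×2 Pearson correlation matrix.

Step 1 — column means:
  mean(X) = (3 + 7 + 1 + 2) / 4 = 13/4 = 3.25
  mean(Y) = (3 + 2 + 8 + 1) / 4 = 14/4 = 3.5

Step 2 — sample variances and covariances s[i,j] = (1/(n-1)) · Σ_k (x_{k,i} - mean_i) · (x_{k,j} - mean_j), with n-1 = 3:
  s[X,X] = ((-0.25)·(-0.25) + (3.75)·(3.75) + (-2.25)·(-2.25) + (-1.25)·(-1.25)) / 3 = 20.75/3 = 6.9167
  s[X,Y] = ((-0.25)·(-0.5) + (3.75)·(-1.5) + (-2.25)·(4.5) + (-1.25)·(-2.5)) / 3 = -12.5/3 = -4.1667
  s[Y,Y] = ((-0.5)·(-0.5) + (-1.5)·(-1.5) + (4.5)·(4.5) + (-2.5)·(-2.5)) / 3 = 29/3 = 9.6667
  Sample standard deviations s_i = √(s[i,i]):
  s(X) = √(6.9167) = 2.63
  s(Y) = √(9.6667) = 3.1091

Step 3 — r_{ij} = s_{ij} / (s_i · s_j):
  r[X,X] = 1 (diagonal).
  r[X,Y] = -4.1667 / (2.63 · 3.1091) = -4.1667 / 8.1769 = -0.5096
  r[Y,Y] = 1 (diagonal).

R is symmetric with unit diagonal. Assembling:

R = [[1, -0.5096],
 [-0.5096, 1]]


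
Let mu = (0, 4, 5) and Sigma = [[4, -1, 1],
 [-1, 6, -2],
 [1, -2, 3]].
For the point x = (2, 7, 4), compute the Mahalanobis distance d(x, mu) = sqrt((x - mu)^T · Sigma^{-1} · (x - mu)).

Step 1 — centre the observation: (x - mu) = (2, 3, -1).

Step 2 — invert Sigma (cofactor / det for 3×3, or solve directly):
  Sigma^{-1} = [[0.2745, 0.0196, -0.0784],
 [0.0196, 0.2157, 0.1373],
 [-0.0784, 0.1373, 0.451]].

Step 3 — form the quadratic (x - mu)^T · Sigma^{-1} · (x - mu):
  Sigma^{-1} · (x - mu) = (0.6863, 0.549, -0.1961).
  (x - mu)^T · [Sigma^{-1} · (x - mu)] = (2)·(0.6863) + (3)·(0.549) + (-1)·(-0.1961) = 3.2157.

Step 4 — take square root: d = √(3.2157) ≈ 1.7932.

d(x, mu) = √(3.2157) ≈ 1.7932


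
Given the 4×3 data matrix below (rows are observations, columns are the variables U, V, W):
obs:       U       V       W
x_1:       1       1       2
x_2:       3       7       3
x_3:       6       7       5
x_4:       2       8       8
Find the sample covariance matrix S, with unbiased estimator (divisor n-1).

Step 1 — column means:
  mean(U) = (1 + 3 + 6 + 2) / 4 = 12/4 = 3
  mean(V) = (1 + 7 + 7 + 8) / 4 = 23/4 = 5.75
  mean(W) = (2 + 3 + 5 + 8) / 4 = 18/4 = 4.5

Step 2 — sample covariance S[i,j] = (1/(n-1)) · Σ_k (x_{k,i} - mean_i) · (x_{k,j} - mean_j), with n-1 = 3.
  S[U,U] = ((-2)·(-2) + (0)·(0) + (3)·(3) + (-1)·(-1)) / 3 = 14/3 = 4.6667
  S[U,V] = ((-2)·(-4.75) + (0)·(1.25) + (3)·(1.25) + (-1)·(2.25)) / 3 = 11/3 = 3.6667
  S[U,W] = ((-2)·(-2.5) + (0)·(-1.5) + (3)·(0.5) + (-1)·(3.5)) / 3 = 3/3 = 1
  S[V,V] = ((-4.75)·(-4.75) + (1.25)·(1.25) + (1.25)·(1.25) + (2.25)·(2.25)) / 3 = 30.75/3 = 10.25
  S[V,W] = ((-4.75)·(-2.5) + (1.25)·(-1.5) + (1.25)·(0.5) + (2.25)·(3.5)) / 3 = 18.5/3 = 6.1667
  S[W,W] = ((-2.5)·(-2.5) + (-1.5)·(-1.5) + (0.5)·(0.5) + (3.5)·(3.5)) / 3 = 21/3 = 7

S is symmetric (S[j,i] = S[i,j]). Assembling:

S = [[4.6667, 3.6667, 1],
 [3.6667, 10.25, 6.1667],
 [1, 6.1667, 7]]


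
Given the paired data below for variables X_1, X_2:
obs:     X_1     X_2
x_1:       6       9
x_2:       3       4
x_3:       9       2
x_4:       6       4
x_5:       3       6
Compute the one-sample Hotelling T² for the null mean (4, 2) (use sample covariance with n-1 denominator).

Step 1 — sample mean vector:
  mean(X_1) = (6 + 3 + 9 + 6 + 3) / 5 = 27/5 = 5.4
  mean(X_2) = (9 + 4 + 2 + 4 + 6) / 5 = 25/5 = 5
  x̄ = (5.4, 5),  deviation x̄ - mu_0 = (5.4, 5) - (4, 2) = (1.4, 3).

Step 2 — sample covariance matrix, S[i,j] = (1/(n-1)) · Σ_k (x_{k,i} - mean_i) · (x_{k,j} - mean_j), divisor n-1 = 4:
  S[X_1,X_1] = ((0.6)·(0.6) + (-2.4)·(-2.4) + (3.6)·(3.6) + (0.6)·(0.6) + (-2.4)·(-2.4)) / 4 = 25.2/4 = 6.3
  S[X_1,X_2] = ((0.6)·(4) + (-2.4)·(-1) + (3.6)·(-3) + (0.6)·(-1) + (-2.4)·(1)) / 4 = -9/4 = -2.25
  S[X_2,X_2] = ((4)·(4) + (-1)·(-1) + (-3)·(-3) + (-1)·(-1) + (1)·(1)) / 4 = 28/4 = 7
  S = [[6.3, -2.25],
 [-2.25, 7]].

Step 3 — invert S. det(S) = 6.3·7 - (-2.25)² = 39.0375.
  S^{-1} = (1/det) · [[d, -b], [-b, a]] = [[0.1793, 0.0576],
 [0.0576, 0.1614]].

Step 4 — quadratic form (x̄ - mu_0)^T · S^{-1} · (x̄ - mu_0):
  S^{-1} · (x̄ - mu_0) = (0.424, 0.5648),
  (x̄ - mu_0)^T · [...] = (1.4)·(0.424) + (3)·(0.5648) = 2.2881.

Step 5 — scale by n: T² = 5 · 2.2881 = 11.4403.

T² ≈ 11.4403


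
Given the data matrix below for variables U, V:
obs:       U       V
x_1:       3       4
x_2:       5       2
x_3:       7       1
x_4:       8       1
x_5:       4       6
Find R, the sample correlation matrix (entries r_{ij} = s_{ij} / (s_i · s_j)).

Step 1 — column means:
  mean(U) = (3 + 5 + 7 + 8 + 4) / 5 = 27/5 = 5.4
  mean(V) = (4 + 2 + 1 + 1 + 6) / 5 = 14/5 = 2.8

Step 2 — sample variances and covariances s[i,j] = (1/(n-1)) · Σ_k (x_{k,i} - mean_i) · (x_{k,j} - mean_j), with n-1 = 4:
  s[U,U] = ((-2.4)·(-2.4) + (-0.4)·(-0.4) + (1.6)·(1.6) + (2.6)·(2.6) + (-1.4)·(-1.4)) / 4 = 17.2/4 = 4.3
  s[U,V] = ((-2.4)·(1.2) + (-0.4)·(-0.8) + (1.6)·(-1.8) + (2.6)·(-1.8) + (-1.4)·(3.2)) / 4 = -14.6/4 = -3.65
  s[V,V] = ((1.2)·(1.2) + (-0.8)·(-0.8) + (-1.8)·(-1.8) + (-1.8)·(-1.8) + (3.2)·(3.2)) / 4 = 18.8/4 = 4.7
  Sample standard deviations s_i = √(s[i,i]):
  s(U) = √(4.3) = 2.0736
  s(V) = √(4.7) = 2.1679

Step 3 — r_{ij} = s_{ij} / (s_i · s_j):
  r[U,U] = 1 (diagonal).
  r[U,V] = -3.65 / (2.0736 · 2.1679) = -3.65 / 4.4956 = -0.8119
  r[V,V] = 1 (diagonal).

R is symmetric with unit diagonal. Assembling:

R = [[1, -0.8119],
 [-0.8119, 1]]


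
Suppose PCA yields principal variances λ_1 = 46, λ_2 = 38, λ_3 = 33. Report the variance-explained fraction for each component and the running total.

Step 1 — total variance = trace(Sigma) = Σ λ_i = 46 + 38 + 33 = 117.

Step 2 — fraction explained by component i = λ_i / Σ λ:
  PC1: 46/117 = 0.3932
  PC2: 38/117 = 0.3248
  PC3: 33/117 = 0.2821

Step 3 — cumulative fraction after k components = (λ_1 + ... + λ_k) / Σ λ:
  k = 1: 46/117 = 0.3932
  k = 2: (46 + 38)/117 = 84/117 = 0.7179
  k = 3: (46 + 38 + 33)/117 = 117/117 = 1

Summary (fraction, with percent):

explained: PC1 0.3932 (39.32%), PC2 0.3248 (32.48%), PC3 0.2821 (28.21%);  cumulative: 0.3932, 0.7179, 1


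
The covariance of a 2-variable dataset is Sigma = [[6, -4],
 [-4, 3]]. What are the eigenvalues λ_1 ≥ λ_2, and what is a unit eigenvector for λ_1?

Step 1 — characteristic polynomial of 2×2 Sigma:
  det(Sigma - λI) = λ² - trace · λ + det = 0.
  trace = 6 + 3 = 9, det = 6·3 - (-4)² = 2.
Step 2 — discriminant:
  Δ = trace² - 4·det = 81 - 8 = 73.
Step 3 — eigenvalues:
  λ = (trace ± √Δ)/2 = (9 ± 8.544)/2,
  λ_1 = 8.772,  λ_2 = 0.228.

Step 4 — unit eigenvector for λ_1: solve (Sigma - λ_1 I)v = 0. First row:
  (6 - 8.772)·v_x + (-4)·v_y = 0, i.e. (-2.772)·v_x + (-4)·v_y = 0,
  so v ∝ (b, λ_1 - a) = (-4, 2.772); multiply by -1 so the first entry is positive: u = (4, -2.772).
  ||u|| = √((4)² + (-2.772)²) = √(23.684) ≈ 4.8666,
  v_1 = u/||u|| ≈ (0.8219, -0.5696) (||v_1|| = 1).

λ_1 = 8.772,  λ_2 = 0.228;  v_1 ≈ (0.8219, -0.5696)


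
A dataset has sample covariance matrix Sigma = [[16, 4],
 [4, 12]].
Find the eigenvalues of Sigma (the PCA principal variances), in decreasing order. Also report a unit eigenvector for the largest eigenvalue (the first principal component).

Step 1 — characteristic polynomial of 2×2 Sigma:
  det(Sigma - λI) = λ² - trace · λ + det = 0.
  trace = 16 + 12 = 28, det = 16·12 - (4)² = 176.
Step 2 — discriminant:
  Δ = trace² - 4·det = 784 - 704 = 80.
Step 3 — eigenvalues:
  λ = (trace ± √Δ)/2 = (28 ± 8.9443)/2,
  λ_1 = 18.4721,  λ_2 = 9.5279.

Step 4 — unit eigenvector for λ_1: solve (Sigma - λ_1 I)v = 0. First row:
  (16 - 18.4721)·v_x + (4)·v_y = 0, i.e. (-2.4721)·v_x + (4)·v_y = 0,
  so v ∝ (b, λ_1 - a) = (4, 2.4721) = u.
  ||u|| = √((4)² + (2.4721)²) = √(22.1115) ≈ 4.7023,
  v_1 = u/||u|| ≈ (0.8507, 0.5257) (||v_1|| = 1).

λ_1 = 18.4721,  λ_2 = 9.5279;  v_1 ≈ (0.8507, 0.5257)


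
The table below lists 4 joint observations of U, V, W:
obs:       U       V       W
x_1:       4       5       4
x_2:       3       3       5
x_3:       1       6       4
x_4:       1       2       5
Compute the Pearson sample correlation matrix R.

Step 1 — column means:
  mean(U) = (4 + 3 + 1 + 1) / 4 = 9/4 = 2.25
  mean(V) = (5 + 3 + 6 + 2) / 4 = 16/4 = 4
  mean(W) = (4 + 5 + 4 + 5) / 4 = 18/4 = 4.5

Step 2 — sample variances and covariances s[i,j] = (1/(n-1)) · Σ_k (x_{k,i} - mean_i) · (x_{k,j} - mean_j), with n-1 = 3:
  s[U,U] = ((1.75)·(1.75) + (0.75)·(0.75) + (-1.25)·(-1.25) + (-1.25)·(-1.25)) / 3 = 6.75/3 = 2.25
  s[U,V] = ((1.75)·(1) + (0.75)·(-1) + (-1.25)·(2) + (-1.25)·(-2)) / 3 = 1/3 = 0.3333
  s[U,W] = ((1.75)·(-0.5) + (0.75)·(0.5) + (-1.25)·(-0.5) + (-1.25)·(0.5)) / 3 = -0.5/3 = -0.1667
  s[V,V] = ((1)·(1) + (-1)·(-1) + (2)·(2) + (-2)·(-2)) / 3 = 10/3 = 3.3333
  s[V,W] = ((1)·(-0.5) + (-1)·(0.5) + (2)·(-0.5) + (-2)·(0.5)) / 3 = -3/3 = -1
  s[W,W] = ((-0.5)·(-0.5) + (0.5)·(0.5) + (-0.5)·(-0.5) + (0.5)·(0.5)) / 3 = 1/3 = 0.3333
  Sample standard deviations s_i = √(s[i,i]):
  s(U) = √(2.25) = 1.5
  s(V) = √(3.3333) = 1.8257
  s(W) = √(0.3333) = 0.5774

Step 3 — r_{ij} = s_{ij} / (s_i · s_j):
  r[U,U] = 1 (diagonal).
  r[U,V] = 0.3333 / (1.5 · 1.8257) = 0.3333 / 2.7386 = 0.1217
  r[U,W] = -0.1667 / (1.5 · 0.5774) = -0.1667 / 0.866 = -0.1925
  r[V,V] = 1 (diagonal).
  r[V,W] = -1 / (1.8257 · 0.5774) = -1 / 1.0541 = -0.9487
  r[W,W] = 1 (diagonal).

R is symmetric with unit diagonal. Assembling:

R = [[1, 0.1217, -0.1925],
 [0.1217, 1, -0.9487],
 [-0.1925, -0.9487, 1]]


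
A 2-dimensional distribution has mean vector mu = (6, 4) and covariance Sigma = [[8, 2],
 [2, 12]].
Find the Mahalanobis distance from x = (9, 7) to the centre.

Step 1 — centre the observation: (x - mu) = (3, 3).

Step 2 — invert Sigma. det(Sigma) = 8·12 - (2)² = 92.
  Sigma^{-1} = (1/det) · [[d, -b], [-b, a]] = [[0.1304, -0.0217],
 [-0.0217, 0.087]].

Step 3 — form the quadratic (x - mu)^T · Sigma^{-1} · (x - mu):
  Sigma^{-1} · (x - mu) = (0.3261, 0.1957).
  (x - mu)^T · [Sigma^{-1} · (x - mu)] = (3)·(0.3261) + (3)·(0.1957) = 1.5652.

Step 4 — take square root: d = √(1.5652) ≈ 1.2511.

d(x, mu) = √(1.5652) ≈ 1.2511


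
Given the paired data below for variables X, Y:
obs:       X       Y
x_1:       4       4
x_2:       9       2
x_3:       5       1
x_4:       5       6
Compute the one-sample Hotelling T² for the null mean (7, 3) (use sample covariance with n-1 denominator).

Step 1 — sample mean vector:
  mean(X) = (4 + 9 + 5 + 5) / 4 = 23/4 = 5.75
  mean(Y) = (4 + 2 + 1 + 6) / 4 = 13/4 = 3.25
  x̄ = (5.75, 3.25),  deviation x̄ - mu_0 = (5.75, 3.25) - (7, 3) = (-1.25, 0.25).

Step 2 — sample covariance matrix, S[i,j] = (1/(n-1)) · Σ_k (x_{k,i} - mean_i) · (x_{k,j} - mean_j), divisor n-1 = 3:
  S[X,X] = ((-1.75)·(-1.75) + (3.25)·(3.25) + (-0.75)·(-0.75) + (-0.75)·(-0.75)) / 3 = 14.75/3 = 4.9167
  S[X,Y] = ((-1.75)·(0.75) + (3.25)·(-1.25) + (-0.75)·(-2.25) + (-0.75)·(2.75)) / 3 = -5.75/3 = -1.9167
  S[Y,Y] = ((0.75)·(0.75) + (-1.25)·(-1.25) + (-2.25)·(-2.25) + (2.75)·(2.75)) / 3 = 14.75/3 = 4.9167
  S = [[4.9167, -1.9167],
 [-1.9167, 4.9167]].

Step 3 — invert S. det(S) = 4.9167·4.9167 - (-1.9167)² = 20.5.
  S^{-1} = (1/det) · [[d, -b], [-b, a]] = [[0.2398, 0.0935],
 [0.0935, 0.2398]].

Step 4 — quadratic form (x̄ - mu_0)^T · S^{-1} · (x̄ - mu_0):
  S^{-1} · (x̄ - mu_0) = (-0.2764, -0.0569),
  (x̄ - mu_0)^T · [...] = (-1.25)·(-0.2764) + (0.25)·(-0.0569) = 0.3313.

Step 5 — scale by n: T² = 4 · 0.3313 = 1.3252.

T² ≈ 1.3252


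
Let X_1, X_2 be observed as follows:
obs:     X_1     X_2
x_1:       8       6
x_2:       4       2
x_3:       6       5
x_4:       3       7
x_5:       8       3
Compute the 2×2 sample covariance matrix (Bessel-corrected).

Step 1 — column means:
  mean(X_1) = (8 + 4 + 6 + 3 + 8) / 5 = 29/5 = 5.8
  mean(X_2) = (6 + 2 + 5 + 7 + 3) / 5 = 23/5 = 4.6

Step 2 — sample covariance S[i,j] = (1/(n-1)) · Σ_k (x_{k,i} - mean_i) · (x_{k,j} - mean_j), with n-1 = 4.
  S[X_1,X_1] = ((2.2)·(2.2) + (-1.8)·(-1.8) + (0.2)·(0.2) + (-2.8)·(-2.8) + (2.2)·(2.2)) / 4 = 20.8/4 = 5.2
  S[X_1,X_2] = ((2.2)·(1.4) + (-1.8)·(-2.6) + (0.2)·(0.4) + (-2.8)·(2.4) + (2.2)·(-1.6)) / 4 = -2.4/4 = -0.6
  S[X_2,X_2] = ((1.4)·(1.4) + (-2.6)·(-2.6) + (0.4)·(0.4) + (2.4)·(2.4) + (-1.6)·(-1.6)) / 4 = 17.2/4 = 4.3

S is symmetric (S[j,i] = S[i,j]). Assembling:

S = [[5.2, -0.6],
 [-0.6, 4.3]]


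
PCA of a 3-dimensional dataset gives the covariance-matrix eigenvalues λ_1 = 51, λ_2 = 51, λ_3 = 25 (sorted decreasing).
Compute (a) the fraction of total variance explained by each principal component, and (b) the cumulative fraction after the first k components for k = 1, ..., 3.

Step 1 — total variance = trace(Sigma) = Σ λ_i = 51 + 51 + 25 = 127.

Step 2 — fraction explained by component i = λ_i / Σ λ:
  PC1: 51/127 = 0.4016
  PC2: 51/127 = 0.4016
  PC3: 25/127 = 0.1969

Step 3 — cumulative fraction after k components = (λ_1 + ... + λ_k) / Σ λ:
  k = 1: 51/127 = 0.4016
  k = 2: (51 + 51)/127 = 102/127 = 0.8031
  k = 3: (51 + 51 + 25)/127 = 127/127 = 1

Summary (fraction, with percent):

explained: PC1 0.4016 (40.16%), PC2 0.4016 (40.16%), PC3 0.1969 (19.69%);  cumulative: 0.4016, 0.8031, 1


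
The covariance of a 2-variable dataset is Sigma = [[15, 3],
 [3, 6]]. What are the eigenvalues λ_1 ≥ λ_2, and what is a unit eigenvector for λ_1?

Step 1 — characteristic polynomial of 2×2 Sigma:
  det(Sigma - λI) = λ² - trace · λ + det = 0.
  trace = 15 + 6 = 21, det = 15·6 - (3)² = 81.
Step 2 — discriminant:
  Δ = trace² - 4·det = 441 - 324 = 117.
Step 3 — eigenvalues:
  λ = (trace ± √Δ)/2 = (21 ± 10.8167)/2,
  λ_1 = 15.9083,  λ_2 = 5.0917.

Step 4 — unit eigenvector for λ_1: solve (Sigma - λ_1 I)v = 0. First row:
  (15 - 15.9083)·v_x + (3)·v_y = 0, i.e. (-0.9083)·v_x + (3)·v_y = 0,
  so v ∝ (b, λ_1 - a) = (3, 0.9083) = u.
  ||u|| = √((3)² + (0.9083)²) = √(9.8251) ≈ 3.1345,
  v_1 = u/||u|| ≈ (0.9571, 0.2898) (||v_1|| = 1).

λ_1 = 15.9083,  λ_2 = 5.0917;  v_1 ≈ (0.9571, 0.2898)


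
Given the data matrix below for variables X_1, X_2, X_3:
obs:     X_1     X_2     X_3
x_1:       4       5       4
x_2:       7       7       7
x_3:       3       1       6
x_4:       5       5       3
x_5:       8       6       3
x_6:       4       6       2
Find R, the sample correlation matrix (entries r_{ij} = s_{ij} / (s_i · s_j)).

Step 1 — column means:
  mean(X_1) = (4 + 7 + 3 + 5 + 8 + 4) / 6 = 31/6 = 5.1667
  mean(X_2) = (5 + 7 + 1 + 5 + 6 + 6) / 6 = 30/6 = 5
  mean(X_3) = (4 + 7 + 6 + 3 + 3 + 2) / 6 = 25/6 = 4.1667

Step 2 — sample variances and covariances s[i,j] = (1/(n-1)) · Σ_k (x_{k,i} - mean_i) · (x_{k,j} - mean_j), with n-1 = 5:
  s[X_1,X_1] = ((-1.1667)·(-1.1667) + (1.8333)·(1.8333) + (-2.1667)·(-2.1667) + (-0.1667)·(-0.1667) + (2.8333)·(2.8333) + (-1.1667)·(-1.1667)) / 5 = 18.8333/5 = 3.7667
  s[X_1,X_2] = ((-1.1667)·(0) + (1.8333)·(2) + (-2.1667)·(-4) + (-0.1667)·(0) + (2.8333)·(1) + (-1.1667)·(1)) / 5 = 14/5 = 2.8
  s[X_1,X_3] = ((-1.1667)·(-0.1667) + (1.8333)·(2.8333) + (-2.1667)·(1.8333) + (-0.1667)·(-1.1667) + (2.8333)·(-1.1667) + (-1.1667)·(-2.1667)) / 5 = 0.8333/5 = 0.1667
  s[X_2,X_2] = ((0)·(0) + (2)·(2) + (-4)·(-4) + (0)·(0) + (1)·(1) + (1)·(1)) / 5 = 22/5 = 4.4
  s[X_2,X_3] = ((0)·(-0.1667) + (2)·(2.8333) + (-4)·(1.8333) + (0)·(-1.1667) + (1)·(-1.1667) + (1)·(-2.1667)) / 5 = -5/5 = -1
  s[X_3,X_3] = ((-0.1667)·(-0.1667) + (2.8333)·(2.8333) + (1.8333)·(1.8333) + (-1.1667)·(-1.1667) + (-1.1667)·(-1.1667) + (-2.1667)·(-2.1667)) / 5 = 18.8333/5 = 3.7667
  Sample standard deviations s_i = √(s[i,i]):
  s(X_1) = √(3.7667) = 1.9408
  s(X_2) = √(4.4) = 2.0976
  s(X_3) = √(3.7667) = 1.9408

Step 3 — r_{ij} = s_{ij} / (s_i · s_j):
  r[X_1,X_1] = 1 (diagonal).
  r[X_1,X_2] = 2.8 / (1.9408 · 2.0976) = 2.8 / 4.071 = 0.6878
  r[X_1,X_3] = 0.1667 / (1.9408 · 1.9408) = 0.1667 / 3.7667 = 0.0442
  r[X_2,X_2] = 1 (diagonal).
  r[X_2,X_3] = -1 / (2.0976 · 1.9408) = -1 / 4.071 = -0.2456
  r[X_3,X_3] = 1 (diagonal).

R is symmetric with unit diagonal. Assembling:

R = [[1, 0.6878, 0.0442],
 [0.6878, 1, -0.2456],
 [0.0442, -0.2456, 1]]
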